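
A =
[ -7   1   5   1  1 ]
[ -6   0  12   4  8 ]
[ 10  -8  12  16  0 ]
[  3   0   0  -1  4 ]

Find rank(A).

3

Row reduce to echelon form.
R2 ← R2 − (6/7)·R1: [0, -6/7, 54/7, 22/7, 50/7]
R3 ← R3 + (10/7)·R1: [0, -46/7, 134/7, 122/7, 10/7]
R4 ← R4 + (3/7)·R1: [0, 3/7, 15/7, -4/7, 31/7]
R3 ← R3 − (23/3)·R2: [0, 0, -40, -20/3, -160/3]
R4 ← R4 + (1/2)·R2: [0, 0, 6, 1, 8]
R4 ← R4 + (3/20)·R3: [0, 0, 0, 0, 0]
Echelon form has 3 nonzero rows, so rank(A) = 3.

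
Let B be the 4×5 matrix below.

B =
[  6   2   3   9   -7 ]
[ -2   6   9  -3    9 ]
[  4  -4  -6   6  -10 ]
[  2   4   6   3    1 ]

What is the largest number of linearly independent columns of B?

2

Row reduce to echelon form.
R2 ← R2 + (1/3)·R1: [0, 20/3, 10, 0, 20/3]
R3 ← R3 − (2/3)·R1: [0, -16/3, -8, 0, -16/3]
R4 ← R4 − (1/3)·R1: [0, 10/3, 5, 0, 10/3]
R3 ← R3 + (4/5)·R2: [0, 0, 0, 0, 0]
R4 ← R4 − (1/2)·R2: [0, 0, 0, 0, 0]
Echelon form has 2 nonzero rows, so rank(B) = 2.
The rank gives the maximum number of linearly independent columns: 2.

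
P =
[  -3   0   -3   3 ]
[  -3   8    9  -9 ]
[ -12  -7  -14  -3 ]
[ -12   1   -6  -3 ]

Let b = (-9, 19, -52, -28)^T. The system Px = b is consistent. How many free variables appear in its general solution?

1

Row reduce the augmented matrix [P | b].
R2 ← R2 − R1: [0, 8, 12, -12, 28]
R3 ← R3 − (4)·R1: [0, -7, -2, -15, -16]
R4 ← R4 − (4)·R1: [0, 1, 6, -15, 8]
R3 ← R3 + (7/8)·R2: [0, 0, 17/2, -51/2, 17/2]
R4 ← R4 − (1/8)·R2: [0, 0, 9/2, -27/2, 9/2]
R4 ← R4 − (9/17)·R3: [0, 0, 0, 0, 0]
The echelon form has 3 nonzero rows, and every pivot lies in the first 4 columns, so rank(P) = rank([P|b]) = 3.
The system is consistent.
Free variables = (unknowns) − (rank) = 4 − 3 = 1.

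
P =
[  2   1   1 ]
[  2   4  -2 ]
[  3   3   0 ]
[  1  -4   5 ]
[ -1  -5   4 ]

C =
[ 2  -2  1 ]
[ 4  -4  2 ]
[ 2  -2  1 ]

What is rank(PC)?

1

First compute PC:
[[ 10, -10,   5],
 [ 16, -16,   8],
 [ 18, -18,   9],
 [ -4,   4,  -2],
 [-14,  14,  -7]]
Now row reduce the product.
R2 ← R2 − (8/5)·R1: [0, 0, 0]
R3 ← R3 − (9/5)·R1: [0, 0, 0]
R4 ← R4 + (2/5)·R1: [0, 0, 0]
R5 ← R5 + (7/5)·R1: [0, 0, 0]
1 nonzero row, so rank(PC) = 1.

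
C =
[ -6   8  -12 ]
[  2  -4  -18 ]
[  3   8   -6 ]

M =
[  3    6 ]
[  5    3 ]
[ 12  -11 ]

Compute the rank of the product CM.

First compute CM:
[[-122, 120],
 [-230, 198],
 [-23, 108]]
Now row reduce the product.
R2 ← R2 − (115/61)·R1: [0, -1722/61]
R3 ← R3 − (23/122)·R1: [0, 5208/61]
R3 ← R3 + (124/41)·R2: [0, 0]
2 nonzero rows, so rank(CM) = 2.

2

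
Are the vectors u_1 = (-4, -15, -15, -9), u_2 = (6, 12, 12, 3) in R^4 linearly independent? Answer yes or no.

yes

Form the matrix with these vectors as rows and row reduce.
R2 ← R2 + (3/2)·R1: [0, -21/2, -21/2, -21/2]
2 nonzero rows, so the 2 vectors span a space of dimension 2.
Since 2 = 2, the vectors are linearly independent.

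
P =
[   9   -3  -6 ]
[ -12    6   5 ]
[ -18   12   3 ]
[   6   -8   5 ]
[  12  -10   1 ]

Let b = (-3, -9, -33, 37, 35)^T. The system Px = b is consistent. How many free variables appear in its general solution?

Row reduce the augmented matrix [P | b].
R2 ← R2 + (4/3)·R1: [0, 2, -3, -13]
R3 ← R3 + (2)·R1: [0, 6, -9, -39]
R4 ← R4 − (2/3)·R1: [0, -6, 9, 39]
R5 ← R5 − (4/3)·R1: [0, -6, 9, 39]
R3 ← R3 − (3)·R2: [0, 0, 0, 0]
R4 ← R4 + (3)·R2: [0, 0, 0, 0]
R5 ← R5 + (3)·R2: [0, 0, 0, 0]
The echelon form has 2 nonzero rows, and every pivot lies in the first 3 columns, so rank(P) = rank([P|b]) = 2.
The system is consistent.
Free variables = (unknowns) − (rank) = 3 − 2 = 1.

1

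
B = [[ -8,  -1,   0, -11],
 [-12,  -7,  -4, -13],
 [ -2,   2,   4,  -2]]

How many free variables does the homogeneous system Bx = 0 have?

1

Row reduce to echelon form.
R2 ← R2 − (3/2)·R1: [0, -11/2, -4, 7/2]
R3 ← R3 − (1/4)·R1: [0, 9/4, 4, 3/4]
R3 ← R3 + (9/22)·R2: [0, 0, 26/11, 24/11]
3 nonzero rows, so rank(B) = 3.
B has 4 columns; by rank–nullity, nullity = 4 − 3 = 1.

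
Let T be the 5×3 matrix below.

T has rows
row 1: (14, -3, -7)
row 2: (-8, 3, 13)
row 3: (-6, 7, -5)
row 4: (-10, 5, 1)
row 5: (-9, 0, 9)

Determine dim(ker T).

0

Row reduce to echelon form.
R2 ← R2 + (4/7)·R1: [0, 9/7, 9]
R3 ← R3 + (3/7)·R1: [0, 40/7, -8]
R4 ← R4 + (5/7)·R1: [0, 20/7, -4]
R5 ← R5 + (9/14)·R1: [0, -27/14, 9/2]
R3 ← R3 − (40/9)·R2: [0, 0, -48]
R4 ← R4 − (20/9)·R2: [0, 0, -24]
R5 ← R5 + (3/2)·R2: [0, 0, 18]
R4 ← R4 − (1/2)·R3: [0, 0, 0]
R5 ← R5 + (3/8)·R3: [0, 0, 0]
3 nonzero rows, so rank(T) = 3.
T has 3 columns; by rank–nullity, nullity = 3 − 3 = 0.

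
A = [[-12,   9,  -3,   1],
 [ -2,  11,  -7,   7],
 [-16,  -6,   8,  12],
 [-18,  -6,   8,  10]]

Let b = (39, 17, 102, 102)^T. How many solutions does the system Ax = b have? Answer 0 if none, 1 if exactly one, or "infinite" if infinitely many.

1

Row reduce the augmented matrix [A | b].
R2 ← R2 − (1/6)·R1: [0, 19/2, -13/2, 41/6, 21/2]
R3 ← R3 − (4/3)·R1: [0, -18, 12, 32/3, 50]
R4 ← R4 − (3/2)·R1: [0, -39/2, 25/2, 17/2, 87/2]
R3 ← R3 + (36/19)·R2: [0, 0, -6/19, 1346/57, 1328/19]
R4 ← R4 + (39/19)·R2: [0, 0, -16/19, 428/19, 1236/19]
R4 ← R4 − (8/3)·R3: [0, 0, 0, -364/9, -364/3]
The echelon form has 4 nonzero rows, and every pivot lies in the first 4 columns, so rank(A) = rank([A|b]) = 4.
The system is consistent.
rank = 4 = number of unknowns, so the solution is unique.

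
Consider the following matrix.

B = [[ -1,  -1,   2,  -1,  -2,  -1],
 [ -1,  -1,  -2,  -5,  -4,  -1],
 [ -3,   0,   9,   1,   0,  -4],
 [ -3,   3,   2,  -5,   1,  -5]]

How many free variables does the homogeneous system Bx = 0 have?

Row reduce to echelon form.
R2 ← R2 − R1: [0, 0, -4, -4, -2, 0]
R3 ← R3 − (3)·R1: [0, 3, 3, 4, 6, -1]
R4 ← R4 − (3)·R1: [0, 6, -4, -2, 7, -2]
Swap R2 ↔ R3
R4 ← R4 − (2)·R2: [0, 0, -10, -10, -5, 0]
R4 ← R4 − (5/2)·R3: [0, 0, 0, 0, 0, 0]
3 nonzero rows, so rank(B) = 3.
B has 6 columns; by rank–nullity, nullity = 6 − 3 = 3.

3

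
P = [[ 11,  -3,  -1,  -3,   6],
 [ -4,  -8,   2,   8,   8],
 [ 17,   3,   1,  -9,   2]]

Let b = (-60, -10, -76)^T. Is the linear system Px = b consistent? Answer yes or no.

yes

Row reduce the augmented matrix [P | b].
R2 ← R2 + (4/11)·R1: [0, -100/11, 18/11, 76/11, 112/11, -350/11]
R3 ← R3 − (17/11)·R1: [0, 84/11, 28/11, -48/11, -80/11, 184/11]
R3 ← R3 + (21/25)·R2: [0, 0, 98/25, 36/25, 32/25, -10]
The echelon form has 3 nonzero rows, and every pivot lies in the first 5 columns, so rank(P) = rank([P|b]) = 3.
The system is consistent.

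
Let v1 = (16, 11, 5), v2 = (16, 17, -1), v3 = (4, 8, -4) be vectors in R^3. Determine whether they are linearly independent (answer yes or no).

Form the matrix with these vectors as rows and row reduce.
R2 ← R2 − R1: [0, 6, -6]
R3 ← R3 − (1/4)·R1: [0, 21/4, -21/4]
R3 ← R3 − (7/8)·R2: [0, 0, 0]
2 nonzero rows, so the 3 vectors span a space of dimension 2.
Since 2 < 3, the vectors are linearly dependent.

no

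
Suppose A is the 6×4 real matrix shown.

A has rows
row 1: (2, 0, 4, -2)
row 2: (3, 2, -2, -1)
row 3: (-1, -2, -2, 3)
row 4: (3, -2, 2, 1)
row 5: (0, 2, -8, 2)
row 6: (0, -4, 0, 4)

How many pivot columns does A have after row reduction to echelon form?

3

Row reduce to echelon form.
R2 ← R2 − (3/2)·R1: [0, 2, -8, 2]
R3 ← R3 + (1/2)·R1: [0, -2, 0, 2]
R4 ← R4 − (3/2)·R1: [0, -2, -4, 4]
R3 ← R3 + R2: [0, 0, -8, 4]
R4 ← R4 + R2: [0, 0, -12, 6]
R5 ← R5 − R2: [0, 0, 0, 0]
R6 ← R6 + (2)·R2: [0, 0, -16, 8]
R4 ← R4 − (3/2)·R3: [0, 0, 0, 0]
R6 ← R6 − (2)·R3: [0, 0, 0, 0]
Echelon form has 3 nonzero rows, so rank(A) = 3.
Each nonzero row contributes one pivot column: 3 pivot columns.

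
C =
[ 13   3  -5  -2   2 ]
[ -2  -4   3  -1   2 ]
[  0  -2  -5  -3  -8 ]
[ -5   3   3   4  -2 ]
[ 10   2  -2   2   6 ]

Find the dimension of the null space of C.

Row reduce to echelon form.
R2 ← R2 + (2/13)·R1: [0, -46/13, 29/13, -17/13, 30/13]
R4 ← R4 + (5/13)·R1: [0, 54/13, 14/13, 42/13, -16/13]
R5 ← R5 − (10/13)·R1: [0, -4/13, 24/13, 46/13, 58/13]
R3 ← R3 − (13/23)·R2: [0, 0, -144/23, -52/23, -214/23]
R4 ← R4 + (27/23)·R2: [0, 0, 85/23, 39/23, 34/23]
R5 ← R5 − (2/23)·R2: [0, 0, 38/23, 84/23, 98/23]
R4 ← R4 + (85/144)·R3: [0, 0, 0, 13/36, -289/72]
R5 ← R5 + (19/72)·R3: [0, 0, 0, 55/18, 65/36]
R5 ← R5 − (110/13)·R4: [0, 0, 0, 0, 465/13]
5 nonzero rows, so rank(C) = 5.
C has 5 columns; by rank–nullity, nullity = 5 − 5 = 0.

0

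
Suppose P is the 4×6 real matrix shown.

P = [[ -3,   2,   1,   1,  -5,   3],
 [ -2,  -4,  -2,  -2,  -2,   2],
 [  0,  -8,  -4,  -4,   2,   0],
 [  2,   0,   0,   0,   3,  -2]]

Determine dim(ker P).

4

Row reduce to echelon form.
R2 ← R2 − (2/3)·R1: [0, -16/3, -8/3, -8/3, 4/3, 0]
R4 ← R4 + (2/3)·R1: [0, 4/3, 2/3, 2/3, -1/3, 0]
R3 ← R3 − (3/2)·R2: [0, 0, 0, 0, 0, 0]
R4 ← R4 + (1/4)·R2: [0, 0, 0, 0, 0, 0]
2 nonzero rows, so rank(P) = 2.
P has 6 columns; by rank–nullity, nullity = 6 − 2 = 4.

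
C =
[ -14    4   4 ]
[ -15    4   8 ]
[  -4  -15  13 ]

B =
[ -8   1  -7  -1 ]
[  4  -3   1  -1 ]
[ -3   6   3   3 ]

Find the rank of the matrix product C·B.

2

First compute CB:
[[116,  -2, 114,  22],
 [112,  21, 133,  35],
 [-67, 119,  52,  58]]
Now row reduce the product.
R2 ← R2 − (28/29)·R1: [0, 665/29, 665/29, 399/29]
R3 ← R3 + (67/116)·R1: [0, 6835/58, 6835/58, 4101/58]
R3 ← R3 − (1367/266)·R2: [0, 0, 0, 0]
2 nonzero rows, so rank(CB) = 2.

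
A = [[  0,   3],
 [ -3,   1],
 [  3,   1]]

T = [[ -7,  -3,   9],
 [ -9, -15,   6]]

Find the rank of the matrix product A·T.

2

First compute AT:
[[-27, -45,  18],
 [ 12,  -6, -21],
 [-30, -24,  33]]
Now row reduce the product.
R2 ← R2 + (4/9)·R1: [0, -26, -13]
R3 ← R3 − (10/9)·R1: [0, 26, 13]
R3 ← R3 + R2: [0, 0, 0]
2 nonzero rows, so rank(AT) = 2.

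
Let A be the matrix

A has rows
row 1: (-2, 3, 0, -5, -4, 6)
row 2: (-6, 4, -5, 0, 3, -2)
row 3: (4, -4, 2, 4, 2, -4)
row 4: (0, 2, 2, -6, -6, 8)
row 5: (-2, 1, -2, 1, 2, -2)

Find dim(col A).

Row reduce to echelon form.
R2 ← R2 − (3)·R1: [0, -5, -5, 15, 15, -20]
R3 ← R3 + (2)·R1: [0, 2, 2, -6, -6, 8]
R5 ← R5 − R1: [0, -2, -2, 6, 6, -8]
R3 ← R3 + (2/5)·R2: [0, 0, 0, 0, 0, 0]
R4 ← R4 + (2/5)·R2: [0, 0, 0, 0, 0, 0]
R5 ← R5 − (2/5)·R2: [0, 0, 0, 0, 0, 0]
Echelon form has 2 nonzero rows, so rank(A) = 2.
The column space has dimension equal to the rank: 2.

2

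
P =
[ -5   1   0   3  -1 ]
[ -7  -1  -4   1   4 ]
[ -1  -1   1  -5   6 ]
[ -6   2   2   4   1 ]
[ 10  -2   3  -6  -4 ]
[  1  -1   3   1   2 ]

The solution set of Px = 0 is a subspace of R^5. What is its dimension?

Row reduce to echelon form.
R2 ← R2 − (7/5)·R1: [0, -12/5, -4, -16/5, 27/5]
R3 ← R3 − (1/5)·R1: [0, -6/5, 1, -28/5, 31/5]
R4 ← R4 − (6/5)·R1: [0, 4/5, 2, 2/5, 11/5]
R5 ← R5 + (2)·R1: [0, 0, 3, 0, -6]
R6 ← R6 + (1/5)·R1: [0, -4/5, 3, 8/5, 9/5]
R3 ← R3 − (1/2)·R2: [0, 0, 3, -4, 7/2]
R4 ← R4 + (1/3)·R2: [0, 0, 2/3, -2/3, 4]
R6 ← R6 − (1/3)·R2: [0, 0, 13/3, 8/3, 0]
R4 ← R4 − (2/9)·R3: [0, 0, 0, 2/9, 29/9]
R5 ← R5 − R3: [0, 0, 0, 4, -19/2]
R6 ← R6 − (13/9)·R3: [0, 0, 0, 76/9, -91/18]
R5 ← R5 − (18)·R4: [0, 0, 0, 0, -135/2]
R6 ← R6 − (38)·R4: [0, 0, 0, 0, -255/2]
R6 ← R6 − (17/9)·R5: [0, 0, 0, 0, 0]
5 nonzero rows, so rank(P) = 5.
P has 5 columns; by rank–nullity, nullity = 5 − 5 = 0.

0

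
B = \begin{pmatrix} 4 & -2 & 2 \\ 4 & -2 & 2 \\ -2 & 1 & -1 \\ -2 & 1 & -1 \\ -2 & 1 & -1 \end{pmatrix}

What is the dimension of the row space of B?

1

Row reduce to echelon form.
R2 ← R2 − R1: [0, 0, 0]
R3 ← R3 + (1/2)·R1: [0, 0, 0]
R4 ← R4 + (1/2)·R1: [0, 0, 0]
R5 ← R5 + (1/2)·R1: [0, 0, 0]
Echelon form has 1 nonzero row, so rank(B) = 1.
The row space has dimension equal to the rank: 1.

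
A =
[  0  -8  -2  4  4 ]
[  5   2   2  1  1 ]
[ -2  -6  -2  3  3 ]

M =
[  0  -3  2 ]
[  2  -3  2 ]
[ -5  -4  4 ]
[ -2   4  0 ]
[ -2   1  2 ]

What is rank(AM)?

3

First compute AM:
[[-22,  52, -16],
 [-10, -24,  24],
 [-14,  47, -18]]
Now row reduce the product.
R2 ← R2 − (5/11)·R1: [0, -524/11, 344/11]
R3 ← R3 − (7/11)·R1: [0, 153/11, -86/11]
R3 ← R3 + (153/524)·R2: [0, 0, 172/131]
3 nonzero rows, so rank(AM) = 3.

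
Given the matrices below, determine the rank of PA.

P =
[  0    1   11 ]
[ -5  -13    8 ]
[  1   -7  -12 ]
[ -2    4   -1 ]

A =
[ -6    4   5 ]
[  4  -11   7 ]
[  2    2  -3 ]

First compute PA:
[[ 26,  11, -26],
 [ -6, 139, -140],
 [-58,  57,  -8],
 [ 26, -54,  21]]
Now row reduce the product.
R2 ← R2 + (3/13)·R1: [0, 1840/13, -146]
R3 ← R3 + (29/13)·R1: [0, 1060/13, -66]
R4 ← R4 − R1: [0, -65, 47]
R3 ← R3 − (53/92)·R2: [0, 0, 833/46]
R4 ← R4 + (169/368)·R2: [0, 0, -3689/184]
R4 ← R4 + (31/28)·R3: [0, 0, 0]
3 nonzero rows, so rank(PA) = 3.

3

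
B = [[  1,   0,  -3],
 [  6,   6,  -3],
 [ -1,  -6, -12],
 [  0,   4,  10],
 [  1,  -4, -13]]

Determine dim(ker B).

Row reduce to echelon form.
R2 ← R2 − (6)·R1: [0, 6, 15]
R3 ← R3 + R1: [0, -6, -15]
R5 ← R5 − R1: [0, -4, -10]
R3 ← R3 + R2: [0, 0, 0]
R4 ← R4 − (2/3)·R2: [0, 0, 0]
R5 ← R5 + (2/3)·R2: [0, 0, 0]
2 nonzero rows, so rank(B) = 2.
B has 3 columns; by rank–nullity, nullity = 3 − 2 = 1.

1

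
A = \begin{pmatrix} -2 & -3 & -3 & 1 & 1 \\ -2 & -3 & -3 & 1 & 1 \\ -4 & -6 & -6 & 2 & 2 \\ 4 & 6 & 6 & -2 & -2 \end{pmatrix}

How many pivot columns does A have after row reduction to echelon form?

1

Row reduce to echelon form.
R2 ← R2 − R1: [0, 0, 0, 0, 0]
R3 ← R3 − (2)·R1: [0, 0, 0, 0, 0]
R4 ← R4 + (2)·R1: [0, 0, 0, 0, 0]
Echelon form has 1 nonzero row, so rank(A) = 1.
Each nonzero row contributes one pivot column: 1 pivot columns.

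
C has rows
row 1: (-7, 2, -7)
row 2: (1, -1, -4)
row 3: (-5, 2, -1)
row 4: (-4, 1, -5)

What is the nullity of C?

Row reduce to echelon form.
R2 ← R2 + (1/7)·R1: [0, -5/7, -5]
R3 ← R3 − (5/7)·R1: [0, 4/7, 4]
R4 ← R4 − (4/7)·R1: [0, -1/7, -1]
R3 ← R3 + (4/5)·R2: [0, 0, 0]
R4 ← R4 − (1/5)·R2: [0, 0, 0]
2 nonzero rows, so rank(C) = 2.
C has 3 columns; by rank–nullity, nullity = 3 − 2 = 1.

1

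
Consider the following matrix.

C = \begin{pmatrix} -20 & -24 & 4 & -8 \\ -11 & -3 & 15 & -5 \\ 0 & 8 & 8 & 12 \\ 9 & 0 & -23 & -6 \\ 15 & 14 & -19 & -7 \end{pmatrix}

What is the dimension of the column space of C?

4

Row reduce to echelon form.
R2 ← R2 − (11/20)·R1: [0, 51/5, 64/5, -3/5]
R4 ← R4 + (9/20)·R1: [0, -54/5, -106/5, -48/5]
R5 ← R5 + (3/4)·R1: [0, -4, -16, -13]
R3 ← R3 − (40/51)·R2: [0, 0, -104/51, 212/17]
R4 ← R4 + (18/17)·R2: [0, 0, -130/17, -174/17]
R5 ← R5 + (20/51)·R2: [0, 0, -560/51, -225/17]
R4 ← R4 − (15/4)·R3: [0, 0, 0, -57]
R5 ← R5 − (70/13)·R3: [0, 0, 0, -1045/13]
R5 ← R5 − (55/39)·R4: [0, 0, 0, 0]
Echelon form has 4 nonzero rows, so rank(C) = 4.
The column space has dimension equal to the rank: 4.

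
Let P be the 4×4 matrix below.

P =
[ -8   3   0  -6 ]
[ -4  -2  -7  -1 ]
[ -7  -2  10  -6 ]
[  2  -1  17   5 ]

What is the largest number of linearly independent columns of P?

4

Row reduce to echelon form.
R2 ← R2 − (1/2)·R1: [0, -7/2, -7, 2]
R3 ← R3 − (7/8)·R1: [0, -37/8, 10, -3/4]
R4 ← R4 + (1/4)·R1: [0, -1/4, 17, 7/2]
R3 ← R3 − (37/28)·R2: [0, 0, 77/4, -95/28]
R4 ← R4 − (1/14)·R2: [0, 0, 35/2, 47/14]
R4 ← R4 − (10/11)·R3: [0, 0, 0, 496/77]
Echelon form has 4 nonzero rows, so rank(P) = 4.
The rank gives the maximum number of linearly independent columns: 4.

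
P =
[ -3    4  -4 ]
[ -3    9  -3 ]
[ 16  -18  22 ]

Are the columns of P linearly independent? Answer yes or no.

Row reduce P to echelon form.
R2 ← R2 − R1: [0, 5, 1]
R3 ← R3 + (16/3)·R1: [0, 10/3, 2/3]
R3 ← R3 − (2/3)·R2: [0, 0, 0]
2 pivots among 3 columns.
Only 2 < 3 pivot columns, so the columns are linearly dependent.

no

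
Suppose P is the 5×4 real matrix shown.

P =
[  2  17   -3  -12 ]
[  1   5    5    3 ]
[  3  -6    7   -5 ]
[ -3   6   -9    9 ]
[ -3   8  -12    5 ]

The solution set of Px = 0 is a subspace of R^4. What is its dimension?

Row reduce to echelon form.
R2 ← R2 − (1/2)·R1: [0, -7/2, 13/2, 9]
R3 ← R3 − (3/2)·R1: [0, -63/2, 23/2, 13]
R4 ← R4 + (3/2)·R1: [0, 63/2, -27/2, -9]
R5 ← R5 + (3/2)·R1: [0, 67/2, -33/2, -13]
R3 ← R3 − (9)·R2: [0, 0, -47, -68]
R4 ← R4 + (9)·R2: [0, 0, 45, 72]
R5 ← R5 + (67/7)·R2: [0, 0, 320/7, 512/7]
R4 ← R4 + (45/47)·R3: [0, 0, 0, 324/47]
R5 ← R5 + (320/329)·R3: [0, 0, 0, 2304/329]
R5 ← R5 − (64/63)·R4: [0, 0, 0, 0]
4 nonzero rows, so rank(P) = 4.
P has 4 columns; by rank–nullity, nullity = 4 − 4 = 0.

0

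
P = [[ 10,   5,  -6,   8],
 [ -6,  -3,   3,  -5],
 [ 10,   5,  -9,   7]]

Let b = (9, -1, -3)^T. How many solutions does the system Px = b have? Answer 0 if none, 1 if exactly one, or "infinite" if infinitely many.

0

Row reduce the augmented matrix [P | b].
R2 ← R2 + (3/5)·R1: [0, 0, -3/5, -1/5, 22/5]
R3 ← R3 − R1: [0, 0, -3, -1, -12]
R3 ← R3 − (5)·R2: [0, 0, 0, 0, -34]
The echelon form has 3 nonzero rows; the last pivot sits in the augmented column, so rank(P) = 2 but rank([P|b]) = 3.
Since the ranks differ, the system is inconsistent.
It has no solutions.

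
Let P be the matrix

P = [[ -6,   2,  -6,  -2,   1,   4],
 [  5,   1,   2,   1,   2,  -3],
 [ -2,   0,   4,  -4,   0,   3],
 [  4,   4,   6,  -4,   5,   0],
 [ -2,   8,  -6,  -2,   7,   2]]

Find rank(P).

4

Row reduce to echelon form.
R2 ← R2 + (5/6)·R1: [0, 8/3, -3, -2/3, 17/6, 1/3]
R3 ← R3 − (1/3)·R1: [0, -2/3, 6, -10/3, -1/3, 5/3]
R4 ← R4 + (2/3)·R1: [0, 16/3, 2, -16/3, 17/3, 8/3]
R5 ← R5 − (1/3)·R1: [0, 22/3, -4, -4/3, 20/3, 2/3]
R3 ← R3 + (1/4)·R2: [0, 0, 21/4, -7/2, 3/8, 7/4]
R4 ← R4 − (2)·R2: [0, 0, 8, -4, 0, 2]
R5 ← R5 − (11/4)·R2: [0, 0, 17/4, 1/2, -9/8, -1/4]
R4 ← R4 − (32/21)·R3: [0, 0, 0, 4/3, -4/7, -2/3]
R5 ← R5 − (17/21)·R3: [0, 0, 0, 10/3, -10/7, -5/3]
R5 ← R5 − (5/2)·R4: [0, 0, 0, 0, 0, 0]
Echelon form has 4 nonzero rows, so rank(P) = 4.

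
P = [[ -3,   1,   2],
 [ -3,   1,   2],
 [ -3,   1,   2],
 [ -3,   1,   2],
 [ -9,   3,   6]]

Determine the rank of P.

1

Row reduce to echelon form.
R2 ← R2 − R1: [0, 0, 0]
R3 ← R3 − R1: [0, 0, 0]
R4 ← R4 − R1: [0, 0, 0]
R5 ← R5 − (3)·R1: [0, 0, 0]
Echelon form has 1 nonzero row, so rank(P) = 1.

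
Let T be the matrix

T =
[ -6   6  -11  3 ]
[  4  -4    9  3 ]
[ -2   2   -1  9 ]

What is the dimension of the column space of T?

2

Row reduce to echelon form.
R2 ← R2 + (2/3)·R1: [0, 0, 5/3, 5]
R3 ← R3 − (1/3)·R1: [0, 0, 8/3, 8]
R3 ← R3 − (8/5)·R2: [0, 0, 0, 0]
Echelon form has 2 nonzero rows, so rank(T) = 2.
The column space has dimension equal to the rank: 2.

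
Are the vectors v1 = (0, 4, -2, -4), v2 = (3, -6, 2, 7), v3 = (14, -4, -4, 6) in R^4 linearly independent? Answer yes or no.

yes

Form the matrix with these vectors as rows and row reduce.
Swap R1 ↔ R2
R3 ← R3 − (14/3)·R1: [0, 24, -40/3, -80/3]
R3 ← R3 − (6)·R2: [0, 0, -4/3, -8/3]
3 nonzero rows, so the 3 vectors span a space of dimension 3.
Since 3 = 3, the vectors are linearly independent.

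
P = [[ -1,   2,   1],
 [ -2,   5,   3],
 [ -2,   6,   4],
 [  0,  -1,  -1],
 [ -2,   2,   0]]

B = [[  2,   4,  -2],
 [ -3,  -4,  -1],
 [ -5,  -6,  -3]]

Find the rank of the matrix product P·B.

First compute PB:
[[-13, -18,  -3],
 [-34, -46, -10],
 [-42, -56, -14],
 [  8,  10,   4],
 [-10, -16,   2]]
Now row reduce the product.
R2 ← R2 − (34/13)·R1: [0, 14/13, -28/13]
R3 ← R3 − (42/13)·R1: [0, 28/13, -56/13]
R4 ← R4 + (8/13)·R1: [0, -14/13, 28/13]
R5 ← R5 − (10/13)·R1: [0, -28/13, 56/13]
R3 ← R3 − (2)·R2: [0, 0, 0]
R4 ← R4 + R2: [0, 0, 0]
R5 ← R5 + (2)·R2: [0, 0, 0]
2 nonzero rows, so rank(PB) = 2.

2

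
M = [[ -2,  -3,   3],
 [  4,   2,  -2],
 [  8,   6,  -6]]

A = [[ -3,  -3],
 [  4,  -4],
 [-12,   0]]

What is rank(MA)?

2

First compute MA:
[[-42,  18],
 [ 20, -20],
 [ 72, -48]]
Now row reduce the product.
R2 ← R2 + (10/21)·R1: [0, -80/7]
R3 ← R3 + (12/7)·R1: [0, -120/7]
R3 ← R3 − (3/2)·R2: [0, 0]
2 nonzero rows, so rank(MA) = 2.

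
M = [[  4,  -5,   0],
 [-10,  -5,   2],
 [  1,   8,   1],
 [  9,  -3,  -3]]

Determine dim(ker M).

Row reduce to echelon form.
R2 ← R2 + (5/2)·R1: [0, -35/2, 2]
R3 ← R3 − (1/4)·R1: [0, 37/4, 1]
R4 ← R4 − (9/4)·R1: [0, 33/4, -3]
R3 ← R3 + (37/70)·R2: [0, 0, 72/35]
R4 ← R4 + (33/70)·R2: [0, 0, -72/35]
R4 ← R4 + R3: [0, 0, 0]
3 nonzero rows, so rank(M) = 3.
M has 3 columns; by rank–nullity, nullity = 3 − 3 = 0.

0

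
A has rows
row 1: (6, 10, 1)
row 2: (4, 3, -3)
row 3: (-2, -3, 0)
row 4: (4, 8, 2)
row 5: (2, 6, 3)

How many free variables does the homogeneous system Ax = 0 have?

1

Row reduce to echelon form.
R2 ← R2 − (2/3)·R1: [0, -11/3, -11/3]
R3 ← R3 + (1/3)·R1: [0, 1/3, 1/3]
R4 ← R4 − (2/3)·R1: [0, 4/3, 4/3]
R5 ← R5 − (1/3)·R1: [0, 8/3, 8/3]
R3 ← R3 + (1/11)·R2: [0, 0, 0]
R4 ← R4 + (4/11)·R2: [0, 0, 0]
R5 ← R5 + (8/11)·R2: [0, 0, 0]
2 nonzero rows, so rank(A) = 2.
A has 3 columns; by rank–nullity, nullity = 3 − 2 = 1.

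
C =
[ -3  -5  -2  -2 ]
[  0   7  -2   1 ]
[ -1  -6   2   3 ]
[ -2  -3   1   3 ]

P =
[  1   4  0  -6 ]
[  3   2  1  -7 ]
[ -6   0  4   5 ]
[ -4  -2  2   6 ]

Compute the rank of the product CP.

First compute CP:
[[  2, -18, -17,  31],
 [ 29,  12,   1, -53],
 [-43, -22,   8,  76],
 [-29, -20,   7,  56]]
Now row reduce the product.
R2 ← R2 − (29/2)·R1: [0, 273, 495/2, -1005/2]
R3 ← R3 + (43/2)·R1: [0, -409, -715/2, 1485/2]
R4 ← R4 + (29/2)·R1: [0, -281, -479/2, 1011/2]
R3 ← R3 + (409/273)·R2: [0, 0, 1210/91, -940/91]
R4 ← R4 + (281/273)·R2: [0, 0, 1388/91, -1067/91]
R4 ← R4 − (694/605)·R3: [0, 0, 0, 15/121]
4 nonzero rows, so rank(CP) = 4.

4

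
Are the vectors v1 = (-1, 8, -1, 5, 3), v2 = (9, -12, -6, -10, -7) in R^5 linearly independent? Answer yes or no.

Form the matrix with these vectors as rows and row reduce.
R2 ← R2 + (9)·R1: [0, 60, -15, 35, 20]
2 nonzero rows, so the 2 vectors span a space of dimension 2.
Since 2 = 2, the vectors are linearly independent.

yes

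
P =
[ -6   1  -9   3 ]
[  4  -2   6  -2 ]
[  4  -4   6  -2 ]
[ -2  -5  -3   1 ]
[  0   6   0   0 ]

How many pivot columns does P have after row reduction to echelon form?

Row reduce to echelon form.
R2 ← R2 + (2/3)·R1: [0, -4/3, 0, 0]
R3 ← R3 + (2/3)·R1: [0, -10/3, 0, 0]
R4 ← R4 − (1/3)·R1: [0, -16/3, 0, 0]
R3 ← R3 − (5/2)·R2: [0, 0, 0, 0]
R4 ← R4 − (4)·R2: [0, 0, 0, 0]
R5 ← R5 + (9/2)·R2: [0, 0, 0, 0]
Echelon form has 2 nonzero rows, so rank(P) = 2.
Each nonzero row contributes one pivot column: 2 pivot columns.

2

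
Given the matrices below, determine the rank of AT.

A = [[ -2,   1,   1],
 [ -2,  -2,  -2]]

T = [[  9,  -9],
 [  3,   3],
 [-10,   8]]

First compute AT:
[[-25,  29],
 [ -4,  -4]]
Now row reduce the product.
R2 ← R2 − (4/25)·R1: [0, -216/25]
2 nonzero rows, so rank(AT) = 2.

2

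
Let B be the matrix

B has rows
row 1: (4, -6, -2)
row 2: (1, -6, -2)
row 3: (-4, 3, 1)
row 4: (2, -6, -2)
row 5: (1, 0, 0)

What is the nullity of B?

1

Row reduce to echelon form.
R2 ← R2 − (1/4)·R1: [0, -9/2, -3/2]
R3 ← R3 + R1: [0, -3, -1]
R4 ← R4 − (1/2)·R1: [0, -3, -1]
R5 ← R5 − (1/4)·R1: [0, 3/2, 1/2]
R3 ← R3 − (2/3)·R2: [0, 0, 0]
R4 ← R4 − (2/3)·R2: [0, 0, 0]
R5 ← R5 + (1/3)·R2: [0, 0, 0]
2 nonzero rows, so rank(B) = 2.
B has 3 columns; by rank–nullity, nullity = 3 − 2 = 1.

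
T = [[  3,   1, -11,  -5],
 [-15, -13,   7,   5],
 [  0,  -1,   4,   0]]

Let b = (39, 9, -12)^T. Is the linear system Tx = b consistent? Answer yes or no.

Row reduce the augmented matrix [T | b].
R2 ← R2 + (5)·R1: [0, -8, -48, -20, 204]
R3 ← R3 − (1/8)·R2: [0, 0, 10, 5/2, -75/2]
The echelon form has 3 nonzero rows, and every pivot lies in the first 4 columns, so rank(T) = rank([T|b]) = 3.
The system is consistent.

yes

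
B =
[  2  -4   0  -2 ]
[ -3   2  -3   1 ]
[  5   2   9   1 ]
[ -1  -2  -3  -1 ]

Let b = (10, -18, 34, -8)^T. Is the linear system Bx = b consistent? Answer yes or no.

Row reduce the augmented matrix [B | b].
R2 ← R2 + (3/2)·R1: [0, -4, -3, -2, -3]
R3 ← R3 − (5/2)·R1: [0, 12, 9, 6, 9]
R4 ← R4 + (1/2)·R1: [0, -4, -3, -2, -3]
R3 ← R3 + (3)·R2: [0, 0, 0, 0, 0]
R4 ← R4 − R2: [0, 0, 0, 0, 0]
The echelon form has 2 nonzero rows, and every pivot lies in the first 4 columns, so rank(B) = rank([B|b]) = 2.
The system is consistent.

yes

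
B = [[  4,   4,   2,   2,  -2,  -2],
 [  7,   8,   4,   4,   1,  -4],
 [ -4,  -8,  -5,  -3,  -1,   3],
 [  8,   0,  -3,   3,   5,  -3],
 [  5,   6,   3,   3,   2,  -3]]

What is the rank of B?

3

Row reduce to echelon form.
R2 ← R2 − (7/4)·R1: [0, 1, 1/2, 1/2, 9/2, -1/2]
R3 ← R3 + R1: [0, -4, -3, -1, -3, 1]
R4 ← R4 − (2)·R1: [0, -8, -7, -1, 9, 1]
R5 ← R5 − (5/4)·R1: [0, 1, 1/2, 1/2, 9/2, -1/2]
R3 ← R3 + (4)·R2: [0, 0, -1, 1, 15, -1]
R4 ← R4 + (8)·R2: [0, 0, -3, 3, 45, -3]
R5 ← R5 − R2: [0, 0, 0, 0, 0, 0]
R4 ← R4 − (3)·R3: [0, 0, 0, 0, 0, 0]
Echelon form has 3 nonzero rows, so rank(B) = 3.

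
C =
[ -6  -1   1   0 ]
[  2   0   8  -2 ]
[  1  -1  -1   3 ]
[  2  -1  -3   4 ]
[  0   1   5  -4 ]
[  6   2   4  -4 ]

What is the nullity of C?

Row reduce to echelon form.
R2 ← R2 + (1/3)·R1: [0, -1/3, 25/3, -2]
R3 ← R3 + (1/6)·R1: [0, -7/6, -5/6, 3]
R4 ← R4 + (1/3)·R1: [0, -4/3, -8/3, 4]
R6 ← R6 + R1: [0, 1, 5, -4]
R3 ← R3 − (7/2)·R2: [0, 0, -30, 10]
R4 ← R4 − (4)·R2: [0, 0, -36, 12]
R5 ← R5 + (3)·R2: [0, 0, 30, -10]
R6 ← R6 + (3)·R2: [0, 0, 30, -10]
R4 ← R4 − (6/5)·R3: [0, 0, 0, 0]
R5 ← R5 + R3: [0, 0, 0, 0]
R6 ← R6 + R3: [0, 0, 0, 0]
3 nonzero rows, so rank(C) = 3.
C has 4 columns; by rank–nullity, nullity = 4 − 3 = 1.

1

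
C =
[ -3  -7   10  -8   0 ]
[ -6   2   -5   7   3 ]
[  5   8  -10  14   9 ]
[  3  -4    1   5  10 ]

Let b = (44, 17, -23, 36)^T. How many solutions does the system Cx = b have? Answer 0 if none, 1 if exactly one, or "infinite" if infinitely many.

Row reduce the augmented matrix [C | b].
R2 ← R2 − (2)·R1: [0, 16, -25, 23, 3, -71]
R3 ← R3 + (5/3)·R1: [0, -11/3, 20/3, 2/3, 9, 151/3]
R4 ← R4 + R1: [0, -11, 11, -3, 10, 80]
R3 ← R3 + (11/48)·R2: [0, 0, 15/16, 95/16, 155/16, 545/16]
R4 ← R4 + (11/16)·R2: [0, 0, -99/16, 205/16, 193/16, 499/16]
R4 ← R4 + (33/5)·R3: [0, 0, 0, 52, 76, 256]
The echelon form has 4 nonzero rows, and every pivot lies in the first 5 columns, so rank(C) = rank([C|b]) = 4.
The system is consistent.
rank = 4 < 5 unknowns, so there are infinitely many solutions.

infinite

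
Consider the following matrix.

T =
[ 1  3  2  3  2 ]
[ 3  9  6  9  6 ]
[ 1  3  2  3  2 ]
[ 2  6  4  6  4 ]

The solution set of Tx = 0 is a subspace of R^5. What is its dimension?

Row reduce to echelon form.
R2 ← R2 − (3)·R1: [0, 0, 0, 0, 0]
R3 ← R3 − R1: [0, 0, 0, 0, 0]
R4 ← R4 − (2)·R1: [0, 0, 0, 0, 0]
1 nonzero row, so rank(T) = 1.
T has 5 columns; by rank–nullity, nullity = 5 − 1 = 4.

4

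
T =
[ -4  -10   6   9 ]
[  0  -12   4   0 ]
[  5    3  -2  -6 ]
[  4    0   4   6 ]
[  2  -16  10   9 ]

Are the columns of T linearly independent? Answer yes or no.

no

Row reduce T to echelon form.
R3 ← R3 + (5/4)·R1: [0, -19/2, 11/2, 21/4]
R4 ← R4 + R1: [0, -10, 10, 15]
R5 ← R5 + (1/2)·R1: [0, -21, 13, 27/2]
R3 ← R3 − (19/24)·R2: [0, 0, 7/3, 21/4]
R4 ← R4 − (5/6)·R2: [0, 0, 20/3, 15]
R5 ← R5 − (7/4)·R2: [0, 0, 6, 27/2]
R4 ← R4 − (20/7)·R3: [0, 0, 0, 0]
R5 ← R5 − (18/7)·R3: [0, 0, 0, 0]
3 pivots among 4 columns.
Only 3 < 4 pivot columns, so the columns are linearly dependent.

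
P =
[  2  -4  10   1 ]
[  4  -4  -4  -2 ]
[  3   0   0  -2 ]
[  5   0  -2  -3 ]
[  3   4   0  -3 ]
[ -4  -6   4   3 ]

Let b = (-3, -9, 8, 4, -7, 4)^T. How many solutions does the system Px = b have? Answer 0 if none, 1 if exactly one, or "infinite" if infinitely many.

Row reduce the augmented matrix [P | b].
R2 ← R2 − (2)·R1: [0, 4, -24, -4, -3]
R3 ← R3 − (3/2)·R1: [0, 6, -15, -7/2, 25/2]
R4 ← R4 − (5/2)·R1: [0, 10, -27, -11/2, 23/2]
R5 ← R5 − (3/2)·R1: [0, 10, -15, -9/2, -5/2]
R6 ← R6 + (2)·R1: [0, -14, 24, 5, -2]
R3 ← R3 − (3/2)·R2: [0, 0, 21, 5/2, 17]
R4 ← R4 − (5/2)·R2: [0, 0, 33, 9/2, 19]
R5 ← R5 − (5/2)·R2: [0, 0, 45, 11/2, 5]
R6 ← R6 + (7/2)·R2: [0, 0, -60, -9, -25/2]
R4 ← R4 − (11/7)·R3: [0, 0, 0, 4/7, -54/7]
R5 ← R5 − (15/7)·R3: [0, 0, 0, 1/7, -220/7]
R6 ← R6 + (20/7)·R3: [0, 0, 0, -13/7, 505/14]
R5 ← R5 − (1/4)·R4: [0, 0, 0, 0, -59/2]
R6 ← R6 + (13/4)·R4: [0, 0, 0, 0, 11]
R6 ← R6 + (22/59)·R5: [0, 0, 0, 0, 0]
The echelon form has 5 nonzero rows; the last pivot sits in the augmented column, so rank(P) = 4 but rank([P|b]) = 5.
Since the ranks differ, the system is inconsistent.
It has no solutions.

0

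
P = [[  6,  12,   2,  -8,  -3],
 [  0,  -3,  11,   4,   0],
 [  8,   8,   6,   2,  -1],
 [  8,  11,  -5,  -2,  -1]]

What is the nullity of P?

2

Row reduce to echelon form.
R3 ← R3 − (4/3)·R1: [0, -8, 10/3, 38/3, 3]
R4 ← R4 − (4/3)·R1: [0, -5, -23/3, 26/3, 3]
R3 ← R3 − (8/3)·R2: [0, 0, -26, 2, 3]
R4 ← R4 − (5/3)·R2: [0, 0, -26, 2, 3]
R4 ← R4 − R3: [0, 0, 0, 0, 0]
3 nonzero rows, so rank(P) = 3.
P has 5 columns; by rank–nullity, nullity = 5 − 3 = 2.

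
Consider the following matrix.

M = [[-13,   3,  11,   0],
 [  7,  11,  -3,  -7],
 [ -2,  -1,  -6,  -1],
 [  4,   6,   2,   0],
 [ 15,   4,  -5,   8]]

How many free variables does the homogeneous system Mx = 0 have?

0

Row reduce to echelon form.
R2 ← R2 + (7/13)·R1: [0, 164/13, 38/13, -7]
R3 ← R3 − (2/13)·R1: [0, -19/13, -100/13, -1]
R4 ← R4 + (4/13)·R1: [0, 90/13, 70/13, 0]
R5 ← R5 + (15/13)·R1: [0, 97/13, 100/13, 8]
R3 ← R3 + (19/164)·R2: [0, 0, -603/82, -297/164]
R4 ← R4 − (45/82)·R2: [0, 0, 155/41, 315/82]
R5 ← R5 − (97/164)·R2: [0, 0, 489/82, 1991/164]
R4 ← R4 + (310/603)·R3: [0, 0, 0, 195/67]
R5 ← R5 + (163/201)·R3: [0, 0, 0, 715/67]
R5 ← R5 − (11/3)·R4: [0, 0, 0, 0]
4 nonzero rows, so rank(M) = 4.
M has 4 columns; by rank–nullity, nullity = 4 − 4 = 0.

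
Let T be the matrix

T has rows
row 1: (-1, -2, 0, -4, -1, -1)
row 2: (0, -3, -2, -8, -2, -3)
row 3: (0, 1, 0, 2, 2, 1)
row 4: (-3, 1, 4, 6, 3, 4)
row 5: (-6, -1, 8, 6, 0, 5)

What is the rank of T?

Row reduce to echelon form.
R4 ← R4 − (3)·R1: [0, 7, 4, 18, 6, 7]
R5 ← R5 − (6)·R1: [0, 11, 8, 30, 6, 11]
R3 ← R3 + (1/3)·R2: [0, 0, -2/3, -2/3, 4/3, 0]
R4 ← R4 + (7/3)·R2: [0, 0, -2/3, -2/3, 4/3, 0]
R5 ← R5 + (11/3)·R2: [0, 0, 2/3, 2/3, -4/3, 0]
R4 ← R4 − R3: [0, 0, 0, 0, 0, 0]
R5 ← R5 + R3: [0, 0, 0, 0, 0, 0]
Echelon form has 3 nonzero rows, so rank(T) = 3.

3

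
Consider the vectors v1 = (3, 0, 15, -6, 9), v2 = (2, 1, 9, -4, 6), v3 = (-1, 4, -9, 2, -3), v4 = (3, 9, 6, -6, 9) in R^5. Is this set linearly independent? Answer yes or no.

no

Form the matrix with these vectors as rows and row reduce.
R2 ← R2 − (2/3)·R1: [0, 1, -1, 0, 0]
R3 ← R3 + (1/3)·R1: [0, 4, -4, 0, 0]
R4 ← R4 − R1: [0, 9, -9, 0, 0]
R3 ← R3 − (4)·R2: [0, 0, 0, 0, 0]
R4 ← R4 − (9)·R2: [0, 0, 0, 0, 0]
2 nonzero rows, so the 4 vectors span a space of dimension 2.
Since 2 < 4, the vectors are linearly dependent.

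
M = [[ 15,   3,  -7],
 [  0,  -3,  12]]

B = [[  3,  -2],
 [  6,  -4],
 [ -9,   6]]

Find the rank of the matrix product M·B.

1

First compute MB:
[[126, -84],
 [-126,  84]]
Now row reduce the product.
R2 ← R2 + R1: [0, 0]
1 nonzero row, so rank(MB) = 1.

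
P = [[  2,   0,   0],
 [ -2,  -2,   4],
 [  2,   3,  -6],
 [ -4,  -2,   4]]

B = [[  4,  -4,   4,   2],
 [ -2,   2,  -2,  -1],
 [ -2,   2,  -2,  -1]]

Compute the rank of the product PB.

1

First compute PB:
[[  8,  -8,   8,   4],
 [-12,  12, -12,  -6],
 [ 14, -14,  14,   7],
 [-20,  20, -20, -10]]
Now row reduce the product.
R2 ← R2 + (3/2)·R1: [0, 0, 0, 0]
R3 ← R3 − (7/4)·R1: [0, 0, 0, 0]
R4 ← R4 + (5/2)·R1: [0, 0, 0, 0]
1 nonzero row, so rank(PB) = 1.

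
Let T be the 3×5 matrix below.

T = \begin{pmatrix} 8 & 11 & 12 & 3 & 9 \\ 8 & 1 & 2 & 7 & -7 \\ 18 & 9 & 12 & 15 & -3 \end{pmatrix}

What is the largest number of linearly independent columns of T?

Row reduce to echelon form.
R2 ← R2 − R1: [0, -10, -10, 4, -16]
R3 ← R3 − (9/4)·R1: [0, -63/4, -15, 33/4, -93/4]
R3 ← R3 − (63/40)·R2: [0, 0, 3/4, 39/20, 39/20]
Echelon form has 3 nonzero rows, so rank(T) = 3.
The rank gives the maximum number of linearly independent columns: 3.

3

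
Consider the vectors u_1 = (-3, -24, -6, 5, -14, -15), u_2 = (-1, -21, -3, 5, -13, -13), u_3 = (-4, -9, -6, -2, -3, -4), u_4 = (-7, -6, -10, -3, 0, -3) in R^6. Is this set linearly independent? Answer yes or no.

no

Form the matrix with these vectors as rows and row reduce.
R2 ← R2 − (1/3)·R1: [0, -13, -1, 10/3, -25/3, -8]
R3 ← R3 − (4/3)·R1: [0, 23, 2, -26/3, 47/3, 16]
R4 ← R4 − (7/3)·R1: [0, 50, 4, -44/3, 98/3, 32]
R3 ← R3 + (23/13)·R2: [0, 0, 3/13, -36/13, 12/13, 24/13]
R4 ← R4 + (50/13)·R2: [0, 0, 2/13, -24/13, 8/13, 16/13]
R4 ← R4 − (2/3)·R3: [0, 0, 0, 0, 0, 0]
3 nonzero rows, so the 4 vectors span a space of dimension 3.
Since 3 < 4, the vectors are linearly dependent.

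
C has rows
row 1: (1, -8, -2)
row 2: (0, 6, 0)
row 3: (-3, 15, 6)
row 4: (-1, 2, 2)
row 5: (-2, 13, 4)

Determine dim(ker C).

1

Row reduce to echelon form.
R3 ← R3 + (3)·R1: [0, -9, 0]
R4 ← R4 + R1: [0, -6, 0]
R5 ← R5 + (2)·R1: [0, -3, 0]
R3 ← R3 + (3/2)·R2: [0, 0, 0]
R4 ← R4 + R2: [0, 0, 0]
R5 ← R5 + (1/2)·R2: [0, 0, 0]
2 nonzero rows, so rank(C) = 2.
C has 3 columns; by rank–nullity, nullity = 3 − 2 = 1.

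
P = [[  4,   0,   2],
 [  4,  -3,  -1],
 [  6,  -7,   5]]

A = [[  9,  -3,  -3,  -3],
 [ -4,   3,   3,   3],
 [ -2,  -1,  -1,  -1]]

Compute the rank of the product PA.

First compute PA:
[[ 32, -14, -14, -14],
 [ 50, -20, -20, -20],
 [ 72, -44, -44, -44]]
Now row reduce the product.
R2 ← R2 − (25/16)·R1: [0, 15/8, 15/8, 15/8]
R3 ← R3 − (9/4)·R1: [0, -25/2, -25/2, -25/2]
R3 ← R3 + (20/3)·R2: [0, 0, 0, 0]
2 nonzero rows, so rank(PA) = 2.

2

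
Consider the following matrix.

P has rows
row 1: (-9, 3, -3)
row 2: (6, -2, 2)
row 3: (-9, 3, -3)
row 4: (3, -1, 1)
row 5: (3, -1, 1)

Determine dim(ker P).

2

Row reduce to echelon form.
R2 ← R2 + (2/3)·R1: [0, 0, 0]
R3 ← R3 − R1: [0, 0, 0]
R4 ← R4 + (1/3)·R1: [0, 0, 0]
R5 ← R5 + (1/3)·R1: [0, 0, 0]
1 nonzero row, so rank(P) = 1.
P has 3 columns; by rank–nullity, nullity = 3 − 1 = 2.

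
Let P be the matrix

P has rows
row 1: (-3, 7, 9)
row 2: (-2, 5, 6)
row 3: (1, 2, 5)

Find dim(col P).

3

Row reduce to echelon form.
R2 ← R2 − (2/3)·R1: [0, 1/3, 0]
R3 ← R3 + (1/3)·R1: [0, 13/3, 8]
R3 ← R3 − (13)·R2: [0, 0, 8]
Echelon form has 3 nonzero rows, so rank(P) = 3.
The column space has dimension equal to the rank: 3.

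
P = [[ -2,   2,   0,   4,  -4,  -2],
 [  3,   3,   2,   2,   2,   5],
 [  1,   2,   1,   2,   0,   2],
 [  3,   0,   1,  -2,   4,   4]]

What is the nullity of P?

Row reduce to echelon form.
R2 ← R2 + (3/2)·R1: [0, 6, 2, 8, -4, 2]
R3 ← R3 + (1/2)·R1: [0, 3, 1, 4, -2, 1]
R4 ← R4 + (3/2)·R1: [0, 3, 1, 4, -2, 1]
R3 ← R3 − (1/2)·R2: [0, 0, 0, 0, 0, 0]
R4 ← R4 − (1/2)·R2: [0, 0, 0, 0, 0, 0]
2 nonzero rows, so rank(P) = 2.
P has 6 columns; by rank–nullity, nullity = 6 − 2 = 4.

4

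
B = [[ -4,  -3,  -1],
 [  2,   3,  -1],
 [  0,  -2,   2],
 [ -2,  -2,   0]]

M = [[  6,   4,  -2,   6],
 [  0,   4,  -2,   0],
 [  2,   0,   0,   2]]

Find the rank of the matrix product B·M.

First compute BM:
[[-26, -28,  14, -26],
 [ 10,  20, -10,  10],
 [  4,  -8,   4,   4],
 [-12, -16,   8, -12]]
Now row reduce the product.
R2 ← R2 + (5/13)·R1: [0, 120/13, -60/13, 0]
R3 ← R3 + (2/13)·R1: [0, -160/13, 80/13, 0]
R4 ← R4 − (6/13)·R1: [0, -40/13, 20/13, 0]
R3 ← R3 + (4/3)·R2: [0, 0, 0, 0]
R4 ← R4 + (1/3)·R2: [0, 0, 0, 0]
2 nonzero rows, so rank(BM) = 2.

2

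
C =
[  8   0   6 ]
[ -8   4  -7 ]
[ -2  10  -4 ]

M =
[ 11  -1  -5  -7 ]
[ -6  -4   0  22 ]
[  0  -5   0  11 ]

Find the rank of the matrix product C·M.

First compute CM:
[[ 88, -38, -40,  10],
 [-112,  27,  40,  67],
 [-82, -18,  10, 190]]
Now row reduce the product.
R2 ← R2 + (14/11)·R1: [0, -235/11, -120/11, 877/11]
R3 ← R3 + (41/44)·R1: [0, -1175/22, -300/11, 4385/22]
R3 ← R3 − (5/2)·R2: [0, 0, 0, 0]
2 nonzero rows, so rank(CM) = 2.

2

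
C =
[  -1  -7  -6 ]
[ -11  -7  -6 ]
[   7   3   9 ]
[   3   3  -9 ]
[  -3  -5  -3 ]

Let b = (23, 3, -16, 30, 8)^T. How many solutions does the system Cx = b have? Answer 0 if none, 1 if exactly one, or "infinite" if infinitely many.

Row reduce the augmented matrix [C | b].
R2 ← R2 − (11)·R1: [0, 70, 60, -250]
R3 ← R3 + (7)·R1: [0, -46, -33, 145]
R4 ← R4 + (3)·R1: [0, -18, -27, 99]
R5 ← R5 − (3)·R1: [0, 16, 15, -61]
R3 ← R3 + (23/35)·R2: [0, 0, 45/7, -135/7]
R4 ← R4 + (9/35)·R2: [0, 0, -81/7, 243/7]
R5 ← R5 − (8/35)·R2: [0, 0, 9/7, -27/7]
R4 ← R4 + (9/5)·R3: [0, 0, 0, 0]
R5 ← R5 − (1/5)·R3: [0, 0, 0, 0]
The echelon form has 3 nonzero rows, and every pivot lies in the first 3 columns, so rank(C) = rank([C|b]) = 3.
The system is consistent.
rank = 3 = number of unknowns, so the solution is unique.

1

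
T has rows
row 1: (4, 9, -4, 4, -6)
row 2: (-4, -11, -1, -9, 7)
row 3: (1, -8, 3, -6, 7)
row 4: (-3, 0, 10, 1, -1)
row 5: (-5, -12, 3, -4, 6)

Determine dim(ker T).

Row reduce to echelon form.
R2 ← R2 + R1: [0, -2, -5, -5, 1]
R3 ← R3 − (1/4)·R1: [0, -41/4, 4, -7, 17/2]
R4 ← R4 + (3/4)·R1: [0, 27/4, 7, 4, -11/2]
R5 ← R5 + (5/4)·R1: [0, -3/4, -2, 1, -3/2]
R3 ← R3 − (41/8)·R2: [0, 0, 237/8, 149/8, 27/8]
R4 ← R4 + (27/8)·R2: [0, 0, -79/8, -103/8, -17/8]
R5 ← R5 − (3/8)·R2: [0, 0, -1/8, 23/8, -15/8]
R4 ← R4 + (1/3)·R3: [0, 0, 0, -20/3, -1]
R5 ← R5 + (1/237)·R3: [0, 0, 0, 700/237, -147/79]
R5 ← R5 + (35/79)·R4: [0, 0, 0, 0, -182/79]
5 nonzero rows, so rank(T) = 5.
T has 5 columns; by rank–nullity, nullity = 5 − 5 = 0.

0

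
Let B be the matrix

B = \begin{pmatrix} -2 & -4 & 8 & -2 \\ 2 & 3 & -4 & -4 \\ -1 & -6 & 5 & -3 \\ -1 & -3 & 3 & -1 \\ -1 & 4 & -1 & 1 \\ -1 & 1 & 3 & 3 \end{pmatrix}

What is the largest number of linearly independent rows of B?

Row reduce to echelon form.
R2 ← R2 + R1: [0, -1, 4, -6]
R3 ← R3 − (1/2)·R1: [0, -4, 1, -2]
R4 ← R4 − (1/2)·R1: [0, -1, -1, 0]
R5 ← R5 − (1/2)·R1: [0, 6, -5, 2]
R6 ← R6 − (1/2)·R1: [0, 3, -1, 4]
R3 ← R3 − (4)·R2: [0, 0, -15, 22]
R4 ← R4 − R2: [0, 0, -5, 6]
R5 ← R5 + (6)·R2: [0, 0, 19, -34]
R6 ← R6 + (3)·R2: [0, 0, 11, -14]
R4 ← R4 − (1/3)·R3: [0, 0, 0, -4/3]
R5 ← R5 + (19/15)·R3: [0, 0, 0, -92/15]
R6 ← R6 + (11/15)·R3: [0, 0, 0, 32/15]
R5 ← R5 − (23/5)·R4: [0, 0, 0, 0]
R6 ← R6 + (8/5)·R4: [0, 0, 0, 0]
Echelon form has 4 nonzero rows, so rank(B) = 4.
The rank gives the maximum number of linearly independent rows: 4.

4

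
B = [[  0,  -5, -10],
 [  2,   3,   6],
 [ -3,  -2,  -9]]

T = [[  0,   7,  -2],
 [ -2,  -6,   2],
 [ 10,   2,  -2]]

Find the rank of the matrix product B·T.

First compute BT:
[[-90,  10,  10],
 [ 54,   8, -10],
 [-86, -27,  20]]
Now row reduce the product.
R2 ← R2 + (3/5)·R1: [0, 14, -4]
R3 ← R3 − (43/45)·R1: [0, -329/9, 94/9]
R3 ← R3 + (47/18)·R2: [0, 0, 0]
2 nonzero rows, so rank(BT) = 2.

2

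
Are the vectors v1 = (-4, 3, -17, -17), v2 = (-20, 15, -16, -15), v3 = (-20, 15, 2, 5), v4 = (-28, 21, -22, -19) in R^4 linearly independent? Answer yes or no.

Form the matrix with these vectors as rows and row reduce.
R2 ← R2 − (5)·R1: [0, 0, 69, 70]
R3 ← R3 − (5)·R1: [0, 0, 87, 90]
R4 ← R4 − (7)·R1: [0, 0, 97, 100]
R3 ← R3 − (29/23)·R2: [0, 0, 0, 40/23]
R4 ← R4 − (97/69)·R2: [0, 0, 0, 110/69]
R4 ← R4 − (11/12)·R3: [0, 0, 0, 0]
3 nonzero rows, so the 4 vectors span a space of dimension 3.
Since 3 < 4, the vectors are linearly dependent.

no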